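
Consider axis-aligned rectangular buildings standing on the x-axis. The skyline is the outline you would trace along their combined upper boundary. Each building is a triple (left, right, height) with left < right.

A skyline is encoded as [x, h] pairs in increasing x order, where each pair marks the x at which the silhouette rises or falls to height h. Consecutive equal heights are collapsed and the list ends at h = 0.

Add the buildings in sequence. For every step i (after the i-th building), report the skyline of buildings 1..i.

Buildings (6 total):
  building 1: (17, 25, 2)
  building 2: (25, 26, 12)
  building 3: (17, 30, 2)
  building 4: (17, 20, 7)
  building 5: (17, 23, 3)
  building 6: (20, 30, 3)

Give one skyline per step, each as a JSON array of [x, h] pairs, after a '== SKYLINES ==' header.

== SKYLINES ==
[[17,2],[25,0]]
[[17,2],[25,12],[26,0]]
[[17,2],[25,12],[26,2],[30,0]]
[[17,7],[20,2],[25,12],[26,2],[30,0]]
[[17,7],[20,3],[23,2],[25,12],[26,2],[30,0]]
[[17,7],[20,3],[25,12],[26,3],[30,0]]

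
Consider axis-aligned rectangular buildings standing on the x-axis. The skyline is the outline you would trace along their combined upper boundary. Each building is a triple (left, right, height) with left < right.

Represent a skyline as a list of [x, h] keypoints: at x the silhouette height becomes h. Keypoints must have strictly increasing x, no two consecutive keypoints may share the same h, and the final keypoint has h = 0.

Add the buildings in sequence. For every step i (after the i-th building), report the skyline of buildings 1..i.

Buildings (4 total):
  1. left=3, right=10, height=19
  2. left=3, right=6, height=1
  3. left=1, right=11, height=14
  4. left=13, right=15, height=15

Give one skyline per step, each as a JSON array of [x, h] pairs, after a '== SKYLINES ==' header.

== SKYLINES ==
[[3,19],[10,0]]
[[3,19],[10,0]]
[[1,14],[3,19],[10,14],[11,0]]
[[1,14],[3,19],[10,14],[11,0],[13,15],[15,0]]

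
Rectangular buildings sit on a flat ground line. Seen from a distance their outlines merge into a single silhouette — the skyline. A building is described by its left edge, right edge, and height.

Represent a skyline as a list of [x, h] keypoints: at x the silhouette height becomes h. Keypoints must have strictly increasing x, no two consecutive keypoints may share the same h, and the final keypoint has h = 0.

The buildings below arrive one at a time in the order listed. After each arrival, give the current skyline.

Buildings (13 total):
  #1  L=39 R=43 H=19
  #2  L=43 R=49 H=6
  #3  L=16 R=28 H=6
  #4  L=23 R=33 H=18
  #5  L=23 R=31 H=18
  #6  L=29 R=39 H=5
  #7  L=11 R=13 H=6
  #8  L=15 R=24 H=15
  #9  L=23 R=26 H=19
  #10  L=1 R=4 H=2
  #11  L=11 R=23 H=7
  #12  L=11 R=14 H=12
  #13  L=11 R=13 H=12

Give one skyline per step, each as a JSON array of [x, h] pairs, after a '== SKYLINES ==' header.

== SKYLINES ==
[[39,19],[43,0]]
[[39,19],[43,6],[49,0]]
[[16,6],[28,0],[39,19],[43,6],[49,0]]
[[16,6],[23,18],[33,0],[39,19],[43,6],[49,0]]
[[16,6],[23,18],[33,0],[39,19],[43,6],[49,0]]
[[16,6],[23,18],[33,5],[39,19],[43,6],[49,0]]
[[11,6],[13,0],[16,6],[23,18],[33,5],[39,19],[43,6],[49,0]]
[[11,6],[13,0],[15,15],[23,18],[33,5],[39,19],[43,6],[49,0]]
[[11,6],[13,0],[15,15],[23,19],[26,18],[33,5],[39,19],[43,6],[49,0]]
[[1,2],[4,0],[11,6],[13,0],[15,15],[23,19],[26,18],[33,5],[39,19],[43,6],[49,0]]
[[1,2],[4,0],[11,7],[15,15],[23,19],[26,18],[33,5],[39,19],[43,6],[49,0]]
[[1,2],[4,0],[11,12],[14,7],[15,15],[23,19],[26,18],[33,5],[39,19],[43,6],[49,0]]
[[1,2],[4,0],[11,12],[14,7],[15,15],[23,19],[26,18],[33,5],[39,19],[43,6],[49,0]]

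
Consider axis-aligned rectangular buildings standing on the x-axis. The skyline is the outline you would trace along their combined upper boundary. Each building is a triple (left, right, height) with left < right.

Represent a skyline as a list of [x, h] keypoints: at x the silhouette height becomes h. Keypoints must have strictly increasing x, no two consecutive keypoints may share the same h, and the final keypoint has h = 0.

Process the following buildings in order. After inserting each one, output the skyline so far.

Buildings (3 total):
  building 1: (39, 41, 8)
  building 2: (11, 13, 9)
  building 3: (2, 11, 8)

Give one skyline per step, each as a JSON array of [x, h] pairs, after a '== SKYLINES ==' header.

== SKYLINES ==
[[39,8],[41,0]]
[[11,9],[13,0],[39,8],[41,0]]
[[2,8],[11,9],[13,0],[39,8],[41,0]]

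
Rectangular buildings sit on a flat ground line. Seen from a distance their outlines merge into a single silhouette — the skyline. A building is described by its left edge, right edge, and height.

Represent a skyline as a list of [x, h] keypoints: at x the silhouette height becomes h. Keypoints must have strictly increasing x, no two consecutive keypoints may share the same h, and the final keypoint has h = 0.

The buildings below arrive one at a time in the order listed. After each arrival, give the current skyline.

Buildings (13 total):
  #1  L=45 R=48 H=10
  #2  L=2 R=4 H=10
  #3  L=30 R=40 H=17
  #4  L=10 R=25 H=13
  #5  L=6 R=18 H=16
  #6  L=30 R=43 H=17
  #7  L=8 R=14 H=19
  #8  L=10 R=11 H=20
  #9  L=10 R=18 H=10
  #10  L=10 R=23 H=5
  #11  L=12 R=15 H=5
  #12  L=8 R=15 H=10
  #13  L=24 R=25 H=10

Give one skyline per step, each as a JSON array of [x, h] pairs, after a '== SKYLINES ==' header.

== SKYLINES ==
[[45,10],[48,0]]
[[2,10],[4,0],[45,10],[48,0]]
[[2,10],[4,0],[30,17],[40,0],[45,10],[48,0]]
[[2,10],[4,0],[10,13],[25,0],[30,17],[40,0],[45,10],[48,0]]
[[2,10],[4,0],[6,16],[18,13],[25,0],[30,17],[40,0],[45,10],[48,0]]
[[2,10],[4,0],[6,16],[18,13],[25,0],[30,17],[43,0],[45,10],[48,0]]
[[2,10],[4,0],[6,16],[8,19],[14,16],[18,13],[25,0],[30,17],[43,0],[45,10],[48,0]]
[[2,10],[4,0],[6,16],[8,19],[10,20],[11,19],[14,16],[18,13],[25,0],[30,17],[43,0],[45,10],[48,0]]
[[2,10],[4,0],[6,16],[8,19],[10,20],[11,19],[14,16],[18,13],[25,0],[30,17],[43,0],[45,10],[48,0]]
[[2,10],[4,0],[6,16],[8,19],[10,20],[11,19],[14,16],[18,13],[25,0],[30,17],[43,0],[45,10],[48,0]]
[[2,10],[4,0],[6,16],[8,19],[10,20],[11,19],[14,16],[18,13],[25,0],[30,17],[43,0],[45,10],[48,0]]
[[2,10],[4,0],[6,16],[8,19],[10,20],[11,19],[14,16],[18,13],[25,0],[30,17],[43,0],[45,10],[48,0]]
[[2,10],[4,0],[6,16],[8,19],[10,20],[11,19],[14,16],[18,13],[25,0],[30,17],[43,0],[45,10],[48,0]]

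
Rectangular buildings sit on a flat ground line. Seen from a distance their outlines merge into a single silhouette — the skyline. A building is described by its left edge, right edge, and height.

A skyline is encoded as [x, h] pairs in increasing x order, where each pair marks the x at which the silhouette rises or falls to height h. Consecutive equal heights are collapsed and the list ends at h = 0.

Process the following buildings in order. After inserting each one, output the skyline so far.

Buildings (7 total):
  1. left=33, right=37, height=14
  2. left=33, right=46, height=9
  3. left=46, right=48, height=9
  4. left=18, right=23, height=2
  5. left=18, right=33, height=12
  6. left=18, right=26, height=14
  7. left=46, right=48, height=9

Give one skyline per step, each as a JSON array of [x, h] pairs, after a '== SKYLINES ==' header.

== SKYLINES ==
[[33,14],[37,0]]
[[33,14],[37,9],[46,0]]
[[33,14],[37,9],[48,0]]
[[18,2],[23,0],[33,14],[37,9],[48,0]]
[[18,12],[33,14],[37,9],[48,0]]
[[18,14],[26,12],[33,14],[37,9],[48,0]]
[[18,14],[26,12],[33,14],[37,9],[48,0]]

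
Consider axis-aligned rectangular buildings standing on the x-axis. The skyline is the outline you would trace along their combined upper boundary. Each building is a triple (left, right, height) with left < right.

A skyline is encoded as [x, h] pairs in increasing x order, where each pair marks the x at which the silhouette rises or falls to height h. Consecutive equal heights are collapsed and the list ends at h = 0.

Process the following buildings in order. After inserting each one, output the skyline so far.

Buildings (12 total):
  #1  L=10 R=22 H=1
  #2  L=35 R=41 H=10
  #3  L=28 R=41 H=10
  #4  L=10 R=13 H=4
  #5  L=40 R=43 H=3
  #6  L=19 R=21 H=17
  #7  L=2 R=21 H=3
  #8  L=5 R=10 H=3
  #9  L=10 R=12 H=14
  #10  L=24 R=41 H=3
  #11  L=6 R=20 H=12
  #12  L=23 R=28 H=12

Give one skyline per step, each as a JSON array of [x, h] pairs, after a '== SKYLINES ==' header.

== SKYLINES ==
[[10,1],[22,0]]
[[10,1],[22,0],[35,10],[41,0]]
[[10,1],[22,0],[28,10],[41,0]]
[[10,4],[13,1],[22,0],[28,10],[41,0]]
[[10,4],[13,1],[22,0],[28,10],[41,3],[43,0]]
[[10,4],[13,1],[19,17],[21,1],[22,0],[28,10],[41,3],[43,0]]
[[2,3],[10,4],[13,3],[19,17],[21,1],[22,0],[28,10],[41,3],[43,0]]
[[2,3],[10,4],[13,3],[19,17],[21,1],[22,0],[28,10],[41,3],[43,0]]
[[2,3],[10,14],[12,4],[13,3],[19,17],[21,1],[22,0],[28,10],[41,3],[43,0]]
[[2,3],[10,14],[12,4],[13,3],[19,17],[21,1],[22,0],[24,3],[28,10],[41,3],[43,0]]
[[2,3],[6,12],[10,14],[12,12],[19,17],[21,1],[22,0],[24,3],[28,10],[41,3],[43,0]]
[[2,3],[6,12],[10,14],[12,12],[19,17],[21,1],[22,0],[23,12],[28,10],[41,3],[43,0]]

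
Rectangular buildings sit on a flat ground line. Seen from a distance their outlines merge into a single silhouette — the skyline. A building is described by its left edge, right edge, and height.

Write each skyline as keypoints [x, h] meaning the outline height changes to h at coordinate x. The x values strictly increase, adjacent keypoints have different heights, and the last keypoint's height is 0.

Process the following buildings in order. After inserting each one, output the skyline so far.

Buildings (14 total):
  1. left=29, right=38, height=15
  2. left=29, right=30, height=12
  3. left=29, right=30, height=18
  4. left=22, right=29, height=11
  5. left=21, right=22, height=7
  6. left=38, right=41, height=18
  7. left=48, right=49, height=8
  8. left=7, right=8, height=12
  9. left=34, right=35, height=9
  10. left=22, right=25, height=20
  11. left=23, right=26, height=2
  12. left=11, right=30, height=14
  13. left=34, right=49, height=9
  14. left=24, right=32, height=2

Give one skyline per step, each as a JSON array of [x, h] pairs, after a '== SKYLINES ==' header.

== SKYLINES ==
[[29,15],[38,0]]
[[29,15],[38,0]]
[[29,18],[30,15],[38,0]]
[[22,11],[29,18],[30,15],[38,0]]
[[21,7],[22,11],[29,18],[30,15],[38,0]]
[[21,7],[22,11],[29,18],[30,15],[38,18],[41,0]]
[[21,7],[22,11],[29,18],[30,15],[38,18],[41,0],[48,8],[49,0]]
[[7,12],[8,0],[21,7],[22,11],[29,18],[30,15],[38,18],[41,0],[48,8],[49,0]]
[[7,12],[8,0],[21,7],[22,11],[29,18],[30,15],[38,18],[41,0],[48,8],[49,0]]
[[7,12],[8,0],[21,7],[22,20],[25,11],[29,18],[30,15],[38,18],[41,0],[48,8],[49,0]]
[[7,12],[8,0],[21,7],[22,20],[25,11],[29,18],[30,15],[38,18],[41,0],[48,8],[49,0]]
[[7,12],[8,0],[11,14],[22,20],[25,14],[29,18],[30,15],[38,18],[41,0],[48,8],[49,0]]
[[7,12],[8,0],[11,14],[22,20],[25,14],[29,18],[30,15],[38,18],[41,9],[49,0]]
[[7,12],[8,0],[11,14],[22,20],[25,14],[29,18],[30,15],[38,18],[41,9],[49,0]]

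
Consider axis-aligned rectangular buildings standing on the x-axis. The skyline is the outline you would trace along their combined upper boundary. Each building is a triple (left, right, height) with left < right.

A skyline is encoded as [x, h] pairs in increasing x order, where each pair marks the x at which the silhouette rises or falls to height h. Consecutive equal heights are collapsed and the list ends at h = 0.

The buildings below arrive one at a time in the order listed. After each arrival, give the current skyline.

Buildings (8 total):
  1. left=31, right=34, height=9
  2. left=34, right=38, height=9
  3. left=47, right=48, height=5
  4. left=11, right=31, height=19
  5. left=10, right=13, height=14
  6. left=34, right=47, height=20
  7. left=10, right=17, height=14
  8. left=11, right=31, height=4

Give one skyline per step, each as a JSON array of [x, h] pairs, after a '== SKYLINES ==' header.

== SKYLINES ==
[[31,9],[34,0]]
[[31,9],[38,0]]
[[31,9],[38,0],[47,5],[48,0]]
[[11,19],[31,9],[38,0],[47,5],[48,0]]
[[10,14],[11,19],[31,9],[38,0],[47,5],[48,0]]
[[10,14],[11,19],[31,9],[34,20],[47,5],[48,0]]
[[10,14],[11,19],[31,9],[34,20],[47,5],[48,0]]
[[10,14],[11,19],[31,9],[34,20],[47,5],[48,0]]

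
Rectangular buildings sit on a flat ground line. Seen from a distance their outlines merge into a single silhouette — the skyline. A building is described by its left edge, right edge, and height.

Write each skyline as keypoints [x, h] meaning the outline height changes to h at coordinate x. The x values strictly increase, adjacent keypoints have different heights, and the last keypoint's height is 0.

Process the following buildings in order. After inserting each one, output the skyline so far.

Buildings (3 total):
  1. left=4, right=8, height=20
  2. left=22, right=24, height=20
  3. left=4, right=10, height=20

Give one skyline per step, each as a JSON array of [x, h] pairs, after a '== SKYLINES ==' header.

== SKYLINES ==
[[4,20],[8,0]]
[[4,20],[8,0],[22,20],[24,0]]
[[4,20],[10,0],[22,20],[24,0]]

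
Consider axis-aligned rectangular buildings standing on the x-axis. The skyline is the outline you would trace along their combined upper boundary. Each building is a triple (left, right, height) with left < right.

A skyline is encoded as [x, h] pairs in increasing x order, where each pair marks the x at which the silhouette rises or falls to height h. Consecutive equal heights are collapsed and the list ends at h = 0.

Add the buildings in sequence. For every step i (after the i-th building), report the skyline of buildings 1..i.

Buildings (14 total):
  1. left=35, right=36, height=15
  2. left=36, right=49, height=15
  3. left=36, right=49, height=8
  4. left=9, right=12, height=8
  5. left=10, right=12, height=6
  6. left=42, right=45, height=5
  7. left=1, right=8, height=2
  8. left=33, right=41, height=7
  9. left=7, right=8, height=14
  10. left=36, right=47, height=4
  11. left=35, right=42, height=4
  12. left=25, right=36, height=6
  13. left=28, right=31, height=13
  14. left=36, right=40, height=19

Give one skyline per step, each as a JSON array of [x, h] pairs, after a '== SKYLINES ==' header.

== SKYLINES ==
[[35,15],[36,0]]
[[35,15],[49,0]]
[[35,15],[49,0]]
[[9,8],[12,0],[35,15],[49,0]]
[[9,8],[12,0],[35,15],[49,0]]
[[9,8],[12,0],[35,15],[49,0]]
[[1,2],[8,0],[9,8],[12,0],[35,15],[49,0]]
[[1,2],[8,0],[9,8],[12,0],[33,7],[35,15],[49,0]]
[[1,2],[7,14],[8,0],[9,8],[12,0],[33,7],[35,15],[49,0]]
[[1,2],[7,14],[8,0],[9,8],[12,0],[33,7],[35,15],[49,0]]
[[1,2],[7,14],[8,0],[9,8],[12,0],[33,7],[35,15],[49,0]]
[[1,2],[7,14],[8,0],[9,8],[12,0],[25,6],[33,7],[35,15],[49,0]]
[[1,2],[7,14],[8,0],[9,8],[12,0],[25,6],[28,13],[31,6],[33,7],[35,15],[49,0]]
[[1,2],[7,14],[8,0],[9,8],[12,0],[25,6],[28,13],[31,6],[33,7],[35,15],[36,19],[40,15],[49,0]]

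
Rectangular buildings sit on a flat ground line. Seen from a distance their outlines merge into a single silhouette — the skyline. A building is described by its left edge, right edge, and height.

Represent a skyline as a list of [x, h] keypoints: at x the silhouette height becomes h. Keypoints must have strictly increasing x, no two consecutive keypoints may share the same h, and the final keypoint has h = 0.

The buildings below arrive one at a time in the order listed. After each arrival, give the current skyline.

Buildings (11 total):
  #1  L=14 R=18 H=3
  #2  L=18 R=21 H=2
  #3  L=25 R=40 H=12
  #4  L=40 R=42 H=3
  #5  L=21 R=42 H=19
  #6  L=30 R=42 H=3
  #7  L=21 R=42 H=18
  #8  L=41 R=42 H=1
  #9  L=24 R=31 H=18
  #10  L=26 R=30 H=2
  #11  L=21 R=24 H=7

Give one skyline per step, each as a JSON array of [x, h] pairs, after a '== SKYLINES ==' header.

== SKYLINES ==
[[14,3],[18,0]]
[[14,3],[18,2],[21,0]]
[[14,3],[18,2],[21,0],[25,12],[40,0]]
[[14,3],[18,2],[21,0],[25,12],[40,3],[42,0]]
[[14,3],[18,2],[21,19],[42,0]]
[[14,3],[18,2],[21,19],[42,0]]
[[14,3],[18,2],[21,19],[42,0]]
[[14,3],[18,2],[21,19],[42,0]]
[[14,3],[18,2],[21,19],[42,0]]
[[14,3],[18,2],[21,19],[42,0]]
[[14,3],[18,2],[21,19],[42,0]]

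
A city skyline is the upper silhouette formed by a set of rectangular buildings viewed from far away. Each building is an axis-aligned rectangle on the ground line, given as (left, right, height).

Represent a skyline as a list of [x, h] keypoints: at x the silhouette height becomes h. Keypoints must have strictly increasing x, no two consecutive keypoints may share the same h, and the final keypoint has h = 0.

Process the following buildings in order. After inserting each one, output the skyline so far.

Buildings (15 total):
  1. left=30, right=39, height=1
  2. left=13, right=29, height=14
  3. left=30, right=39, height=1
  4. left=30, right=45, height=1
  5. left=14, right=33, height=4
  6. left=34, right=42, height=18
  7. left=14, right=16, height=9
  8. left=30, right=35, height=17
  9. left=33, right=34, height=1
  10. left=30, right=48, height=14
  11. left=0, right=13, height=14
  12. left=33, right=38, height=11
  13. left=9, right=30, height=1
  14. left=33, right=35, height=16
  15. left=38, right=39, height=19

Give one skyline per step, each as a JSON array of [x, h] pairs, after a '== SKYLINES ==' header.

== SKYLINES ==
[[30,1],[39,0]]
[[13,14],[29,0],[30,1],[39,0]]
[[13,14],[29,0],[30,1],[39,0]]
[[13,14],[29,0],[30,1],[45,0]]
[[13,14],[29,4],[33,1],[45,0]]
[[13,14],[29,4],[33,1],[34,18],[42,1],[45,0]]
[[13,14],[29,4],[33,1],[34,18],[42,1],[45,0]]
[[13,14],[29,4],[30,17],[34,18],[42,1],[45,0]]
[[13,14],[29,4],[30,17],[34,18],[42,1],[45,0]]
[[13,14],[29,4],[30,17],[34,18],[42,14],[48,0]]
[[0,14],[29,4],[30,17],[34,18],[42,14],[48,0]]
[[0,14],[29,4],[30,17],[34,18],[42,14],[48,0]]
[[0,14],[29,4],[30,17],[34,18],[42,14],[48,0]]
[[0,14],[29,4],[30,17],[34,18],[42,14],[48,0]]
[[0,14],[29,4],[30,17],[34,18],[38,19],[39,18],[42,14],[48,0]]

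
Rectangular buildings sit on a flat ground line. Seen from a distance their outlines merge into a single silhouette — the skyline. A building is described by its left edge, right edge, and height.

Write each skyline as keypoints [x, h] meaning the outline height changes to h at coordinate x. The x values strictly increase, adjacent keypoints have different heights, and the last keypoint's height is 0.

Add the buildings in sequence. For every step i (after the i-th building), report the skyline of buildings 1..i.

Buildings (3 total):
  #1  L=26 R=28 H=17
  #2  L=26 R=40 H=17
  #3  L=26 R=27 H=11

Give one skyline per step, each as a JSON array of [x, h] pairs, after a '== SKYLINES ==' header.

== SKYLINES ==
[[26,17],[28,0]]
[[26,17],[40,0]]
[[26,17],[40,0]]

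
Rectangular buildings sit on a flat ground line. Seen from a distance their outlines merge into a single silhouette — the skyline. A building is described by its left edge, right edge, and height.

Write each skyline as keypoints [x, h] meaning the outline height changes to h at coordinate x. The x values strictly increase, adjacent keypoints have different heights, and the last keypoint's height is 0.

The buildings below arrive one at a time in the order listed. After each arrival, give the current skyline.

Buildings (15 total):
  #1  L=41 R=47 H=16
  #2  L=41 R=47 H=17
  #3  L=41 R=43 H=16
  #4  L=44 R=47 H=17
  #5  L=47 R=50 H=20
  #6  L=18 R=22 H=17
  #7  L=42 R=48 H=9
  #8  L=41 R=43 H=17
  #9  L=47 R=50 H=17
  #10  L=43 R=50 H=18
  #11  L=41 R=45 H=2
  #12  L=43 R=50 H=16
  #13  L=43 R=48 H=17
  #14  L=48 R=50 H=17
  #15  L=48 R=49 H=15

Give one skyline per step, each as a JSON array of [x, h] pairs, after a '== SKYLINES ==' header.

== SKYLINES ==
[[41,16],[47,0]]
[[41,17],[47,0]]
[[41,17],[47,0]]
[[41,17],[47,0]]
[[41,17],[47,20],[50,0]]
[[18,17],[22,0],[41,17],[47,20],[50,0]]
[[18,17],[22,0],[41,17],[47,20],[50,0]]
[[18,17],[22,0],[41,17],[47,20],[50,0]]
[[18,17],[22,0],[41,17],[47,20],[50,0]]
[[18,17],[22,0],[41,17],[43,18],[47,20],[50,0]]
[[18,17],[22,0],[41,17],[43,18],[47,20],[50,0]]
[[18,17],[22,0],[41,17],[43,18],[47,20],[50,0]]
[[18,17],[22,0],[41,17],[43,18],[47,20],[50,0]]
[[18,17],[22,0],[41,17],[43,18],[47,20],[50,0]]
[[18,17],[22,0],[41,17],[43,18],[47,20],[50,0]]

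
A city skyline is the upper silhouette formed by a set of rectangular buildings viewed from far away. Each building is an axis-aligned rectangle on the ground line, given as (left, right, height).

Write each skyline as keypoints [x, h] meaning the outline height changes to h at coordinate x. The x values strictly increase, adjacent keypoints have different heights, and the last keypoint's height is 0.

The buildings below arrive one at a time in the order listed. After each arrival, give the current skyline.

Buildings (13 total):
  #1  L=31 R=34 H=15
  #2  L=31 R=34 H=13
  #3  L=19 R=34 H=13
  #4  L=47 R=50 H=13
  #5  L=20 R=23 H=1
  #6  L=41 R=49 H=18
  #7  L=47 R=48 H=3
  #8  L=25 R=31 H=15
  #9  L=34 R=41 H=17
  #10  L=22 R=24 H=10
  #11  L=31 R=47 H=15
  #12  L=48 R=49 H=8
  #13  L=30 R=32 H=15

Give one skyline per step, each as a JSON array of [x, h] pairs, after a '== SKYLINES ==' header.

== SKYLINES ==
[[31,15],[34,0]]
[[31,15],[34,0]]
[[19,13],[31,15],[34,0]]
[[19,13],[31,15],[34,0],[47,13],[50,0]]
[[19,13],[31,15],[34,0],[47,13],[50,0]]
[[19,13],[31,15],[34,0],[41,18],[49,13],[50,0]]
[[19,13],[31,15],[34,0],[41,18],[49,13],[50,0]]
[[19,13],[25,15],[34,0],[41,18],[49,13],[50,0]]
[[19,13],[25,15],[34,17],[41,18],[49,13],[50,0]]
[[19,13],[25,15],[34,17],[41,18],[49,13],[50,0]]
[[19,13],[25,15],[34,17],[41,18],[49,13],[50,0]]
[[19,13],[25,15],[34,17],[41,18],[49,13],[50,0]]
[[19,13],[25,15],[34,17],[41,18],[49,13],[50,0]]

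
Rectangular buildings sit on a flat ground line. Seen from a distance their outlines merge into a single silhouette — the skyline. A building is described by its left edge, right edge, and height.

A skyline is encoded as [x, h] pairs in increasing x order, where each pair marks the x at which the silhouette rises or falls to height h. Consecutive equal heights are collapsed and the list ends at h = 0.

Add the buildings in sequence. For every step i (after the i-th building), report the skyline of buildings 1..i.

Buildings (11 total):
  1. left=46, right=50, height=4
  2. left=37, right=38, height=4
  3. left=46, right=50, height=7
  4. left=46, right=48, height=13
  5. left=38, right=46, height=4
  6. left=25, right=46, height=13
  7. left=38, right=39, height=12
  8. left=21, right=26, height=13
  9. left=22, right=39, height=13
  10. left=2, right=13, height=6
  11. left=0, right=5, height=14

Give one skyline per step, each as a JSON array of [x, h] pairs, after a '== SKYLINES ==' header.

== SKYLINES ==
[[46,4],[50,0]]
[[37,4],[38,0],[46,4],[50,0]]
[[37,4],[38,0],[46,7],[50,0]]
[[37,4],[38,0],[46,13],[48,7],[50,0]]
[[37,4],[46,13],[48,7],[50,0]]
[[25,13],[48,7],[50,0]]
[[25,13],[48,7],[50,0]]
[[21,13],[48,7],[50,0]]
[[21,13],[48,7],[50,0]]
[[2,6],[13,0],[21,13],[48,7],[50,0]]
[[0,14],[5,6],[13,0],[21,13],[48,7],[50,0]]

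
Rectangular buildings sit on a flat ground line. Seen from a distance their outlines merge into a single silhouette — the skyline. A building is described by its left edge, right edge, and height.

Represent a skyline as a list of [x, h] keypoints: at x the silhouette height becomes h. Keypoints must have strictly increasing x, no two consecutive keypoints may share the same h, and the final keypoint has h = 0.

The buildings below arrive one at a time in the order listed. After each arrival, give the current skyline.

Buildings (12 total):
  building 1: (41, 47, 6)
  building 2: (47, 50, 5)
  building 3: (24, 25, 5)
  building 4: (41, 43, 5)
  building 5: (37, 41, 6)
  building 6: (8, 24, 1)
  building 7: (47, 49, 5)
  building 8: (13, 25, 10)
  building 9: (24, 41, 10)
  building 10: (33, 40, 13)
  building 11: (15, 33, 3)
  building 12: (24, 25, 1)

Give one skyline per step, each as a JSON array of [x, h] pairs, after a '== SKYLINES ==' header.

== SKYLINES ==
[[41,6],[47,0]]
[[41,6],[47,5],[50,0]]
[[24,5],[25,0],[41,6],[47,5],[50,0]]
[[24,5],[25,0],[41,6],[47,5],[50,0]]
[[24,5],[25,0],[37,6],[47,5],[50,0]]
[[8,1],[24,5],[25,0],[37,6],[47,5],[50,0]]
[[8,1],[24,5],[25,0],[37,6],[47,5],[50,0]]
[[8,1],[13,10],[25,0],[37,6],[47,5],[50,0]]
[[8,1],[13,10],[41,6],[47,5],[50,0]]
[[8,1],[13,10],[33,13],[40,10],[41,6],[47,5],[50,0]]
[[8,1],[13,10],[33,13],[40,10],[41,6],[47,5],[50,0]]
[[8,1],[13,10],[33,13],[40,10],[41,6],[47,5],[50,0]]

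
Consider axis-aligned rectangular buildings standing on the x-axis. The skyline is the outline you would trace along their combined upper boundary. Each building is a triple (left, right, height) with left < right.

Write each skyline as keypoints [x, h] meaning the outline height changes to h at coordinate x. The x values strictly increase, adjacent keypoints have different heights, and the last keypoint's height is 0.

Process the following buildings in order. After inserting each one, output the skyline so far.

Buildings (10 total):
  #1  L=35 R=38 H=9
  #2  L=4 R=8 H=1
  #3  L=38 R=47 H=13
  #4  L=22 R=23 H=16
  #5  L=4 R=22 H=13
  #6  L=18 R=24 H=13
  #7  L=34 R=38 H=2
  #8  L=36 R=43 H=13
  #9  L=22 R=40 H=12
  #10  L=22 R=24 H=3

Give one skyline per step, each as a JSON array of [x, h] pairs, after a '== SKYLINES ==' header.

== SKYLINES ==
[[35,9],[38,0]]
[[4,1],[8,0],[35,9],[38,0]]
[[4,1],[8,0],[35,9],[38,13],[47,0]]
[[4,1],[8,0],[22,16],[23,0],[35,9],[38,13],[47,0]]
[[4,13],[22,16],[23,0],[35,9],[38,13],[47,0]]
[[4,13],[22,16],[23,13],[24,0],[35,9],[38,13],[47,0]]
[[4,13],[22,16],[23,13],[24,0],[34,2],[35,9],[38,13],[47,0]]
[[4,13],[22,16],[23,13],[24,0],[34,2],[35,9],[36,13],[47,0]]
[[4,13],[22,16],[23,13],[24,12],[36,13],[47,0]]
[[4,13],[22,16],[23,13],[24,12],[36,13],[47,0]]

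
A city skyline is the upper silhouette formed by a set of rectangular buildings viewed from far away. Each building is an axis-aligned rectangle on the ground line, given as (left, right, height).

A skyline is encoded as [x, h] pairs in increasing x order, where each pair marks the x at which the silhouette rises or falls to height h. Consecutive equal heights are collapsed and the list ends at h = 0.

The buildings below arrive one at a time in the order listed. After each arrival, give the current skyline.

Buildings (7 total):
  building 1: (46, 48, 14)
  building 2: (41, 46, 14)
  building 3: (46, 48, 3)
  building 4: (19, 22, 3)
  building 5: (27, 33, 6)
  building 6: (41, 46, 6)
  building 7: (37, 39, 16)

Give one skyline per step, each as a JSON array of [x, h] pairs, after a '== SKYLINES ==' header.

== SKYLINES ==
[[46,14],[48,0]]
[[41,14],[48,0]]
[[41,14],[48,0]]
[[19,3],[22,0],[41,14],[48,0]]
[[19,3],[22,0],[27,6],[33,0],[41,14],[48,0]]
[[19,3],[22,0],[27,6],[33,0],[41,14],[48,0]]
[[19,3],[22,0],[27,6],[33,0],[37,16],[39,0],[41,14],[48,0]]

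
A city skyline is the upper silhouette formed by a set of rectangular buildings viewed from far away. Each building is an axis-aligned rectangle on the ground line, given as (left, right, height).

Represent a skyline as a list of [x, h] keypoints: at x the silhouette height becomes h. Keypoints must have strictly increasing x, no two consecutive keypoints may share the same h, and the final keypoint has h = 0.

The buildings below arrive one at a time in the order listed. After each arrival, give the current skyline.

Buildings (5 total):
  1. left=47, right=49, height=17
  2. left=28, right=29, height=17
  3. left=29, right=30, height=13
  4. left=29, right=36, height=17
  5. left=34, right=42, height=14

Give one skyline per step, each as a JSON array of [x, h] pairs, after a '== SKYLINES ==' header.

== SKYLINES ==
[[47,17],[49,0]]
[[28,17],[29,0],[47,17],[49,0]]
[[28,17],[29,13],[30,0],[47,17],[49,0]]
[[28,17],[36,0],[47,17],[49,0]]
[[28,17],[36,14],[42,0],[47,17],[49,0]]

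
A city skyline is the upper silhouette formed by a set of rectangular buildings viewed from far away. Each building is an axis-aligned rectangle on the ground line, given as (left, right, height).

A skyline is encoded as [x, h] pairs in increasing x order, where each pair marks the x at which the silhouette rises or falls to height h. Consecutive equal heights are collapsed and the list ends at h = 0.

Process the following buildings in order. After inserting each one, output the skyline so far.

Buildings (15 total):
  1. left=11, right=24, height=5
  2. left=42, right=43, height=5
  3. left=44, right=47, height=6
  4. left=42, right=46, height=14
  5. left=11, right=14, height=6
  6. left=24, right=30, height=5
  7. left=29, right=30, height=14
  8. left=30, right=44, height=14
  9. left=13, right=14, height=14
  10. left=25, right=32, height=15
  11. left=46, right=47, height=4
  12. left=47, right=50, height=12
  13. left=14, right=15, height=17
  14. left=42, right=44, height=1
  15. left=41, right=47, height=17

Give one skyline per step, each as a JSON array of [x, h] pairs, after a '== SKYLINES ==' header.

== SKYLINES ==
[[11,5],[24,0]]
[[11,5],[24,0],[42,5],[43,0]]
[[11,5],[24,0],[42,5],[43,0],[44,6],[47,0]]
[[11,5],[24,0],[42,14],[46,6],[47,0]]
[[11,6],[14,5],[24,0],[42,14],[46,6],[47,0]]
[[11,6],[14,5],[30,0],[42,14],[46,6],[47,0]]
[[11,6],[14,5],[29,14],[30,0],[42,14],[46,6],[47,0]]
[[11,6],[14,5],[29,14],[46,6],[47,0]]
[[11,6],[13,14],[14,5],[29,14],[46,6],[47,0]]
[[11,6],[13,14],[14,5],[25,15],[32,14],[46,6],[47,0]]
[[11,6],[13,14],[14,5],[25,15],[32,14],[46,6],[47,0]]
[[11,6],[13,14],[14,5],[25,15],[32,14],[46,6],[47,12],[50,0]]
[[11,6],[13,14],[14,17],[15,5],[25,15],[32,14],[46,6],[47,12],[50,0]]
[[11,6],[13,14],[14,17],[15,5],[25,15],[32,14],[46,6],[47,12],[50,0]]
[[11,6],[13,14],[14,17],[15,5],[25,15],[32,14],[41,17],[47,12],[50,0]]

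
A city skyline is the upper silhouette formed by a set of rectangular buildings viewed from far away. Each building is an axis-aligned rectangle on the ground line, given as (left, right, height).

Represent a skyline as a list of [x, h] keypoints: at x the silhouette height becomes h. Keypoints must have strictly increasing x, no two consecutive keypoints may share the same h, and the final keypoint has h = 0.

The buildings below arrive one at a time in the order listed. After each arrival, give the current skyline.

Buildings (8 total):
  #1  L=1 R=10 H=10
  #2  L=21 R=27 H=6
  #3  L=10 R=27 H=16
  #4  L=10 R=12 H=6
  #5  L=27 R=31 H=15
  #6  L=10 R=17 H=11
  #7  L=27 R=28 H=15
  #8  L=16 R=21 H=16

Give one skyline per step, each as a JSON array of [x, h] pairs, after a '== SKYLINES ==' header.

== SKYLINES ==
[[1,10],[10,0]]
[[1,10],[10,0],[21,6],[27,0]]
[[1,10],[10,16],[27,0]]
[[1,10],[10,16],[27,0]]
[[1,10],[10,16],[27,15],[31,0]]
[[1,10],[10,16],[27,15],[31,0]]
[[1,10],[10,16],[27,15],[31,0]]
[[1,10],[10,16],[27,15],[31,0]]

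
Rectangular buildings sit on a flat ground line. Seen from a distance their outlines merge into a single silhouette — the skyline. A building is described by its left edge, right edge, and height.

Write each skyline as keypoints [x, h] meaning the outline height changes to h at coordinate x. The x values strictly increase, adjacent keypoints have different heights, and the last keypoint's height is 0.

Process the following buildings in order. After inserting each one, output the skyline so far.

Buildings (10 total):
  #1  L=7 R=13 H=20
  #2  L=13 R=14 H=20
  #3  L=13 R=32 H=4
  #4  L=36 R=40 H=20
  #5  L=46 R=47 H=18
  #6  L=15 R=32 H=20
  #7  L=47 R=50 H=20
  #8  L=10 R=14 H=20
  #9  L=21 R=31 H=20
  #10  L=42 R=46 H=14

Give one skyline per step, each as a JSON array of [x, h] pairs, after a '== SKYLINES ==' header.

== SKYLINES ==
[[7,20],[13,0]]
[[7,20],[14,0]]
[[7,20],[14,4],[32,0]]
[[7,20],[14,4],[32,0],[36,20],[40,0]]
[[7,20],[14,4],[32,0],[36,20],[40,0],[46,18],[47,0]]
[[7,20],[14,4],[15,20],[32,0],[36,20],[40,0],[46,18],[47,0]]
[[7,20],[14,4],[15,20],[32,0],[36,20],[40,0],[46,18],[47,20],[50,0]]
[[7,20],[14,4],[15,20],[32,0],[36,20],[40,0],[46,18],[47,20],[50,0]]
[[7,20],[14,4],[15,20],[32,0],[36,20],[40,0],[46,18],[47,20],[50,0]]
[[7,20],[14,4],[15,20],[32,0],[36,20],[40,0],[42,14],[46,18],[47,20],[50,0]]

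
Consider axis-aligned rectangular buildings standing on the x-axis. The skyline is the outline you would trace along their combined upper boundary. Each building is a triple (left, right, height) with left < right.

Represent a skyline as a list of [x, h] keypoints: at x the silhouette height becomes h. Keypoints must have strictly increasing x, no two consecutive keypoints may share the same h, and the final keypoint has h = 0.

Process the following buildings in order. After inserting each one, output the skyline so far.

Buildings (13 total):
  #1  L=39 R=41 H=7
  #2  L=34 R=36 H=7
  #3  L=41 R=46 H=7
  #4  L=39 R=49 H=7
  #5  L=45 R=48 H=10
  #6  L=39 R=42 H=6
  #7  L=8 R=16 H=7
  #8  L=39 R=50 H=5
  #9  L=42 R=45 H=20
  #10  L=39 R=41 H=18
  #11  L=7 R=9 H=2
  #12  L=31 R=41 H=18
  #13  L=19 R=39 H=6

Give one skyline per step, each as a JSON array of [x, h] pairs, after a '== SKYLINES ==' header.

== SKYLINES ==
[[39,7],[41,0]]
[[34,7],[36,0],[39,7],[41,0]]
[[34,7],[36,0],[39,7],[46,0]]
[[34,7],[36,0],[39,7],[49,0]]
[[34,7],[36,0],[39,7],[45,10],[48,7],[49,0]]
[[34,7],[36,0],[39,7],[45,10],[48,7],[49,0]]
[[8,7],[16,0],[34,7],[36,0],[39,7],[45,10],[48,7],[49,0]]
[[8,7],[16,0],[34,7],[36,0],[39,7],[45,10],[48,7],[49,5],[50,0]]
[[8,7],[16,0],[34,7],[36,0],[39,7],[42,20],[45,10],[48,7],[49,5],[50,0]]
[[8,7],[16,0],[34,7],[36,0],[39,18],[41,7],[42,20],[45,10],[48,7],[49,5],[50,0]]
[[7,2],[8,7],[16,0],[34,7],[36,0],[39,18],[41,7],[42,20],[45,10],[48,7],[49,5],[50,0]]
[[7,2],[8,7],[16,0],[31,18],[41,7],[42,20],[45,10],[48,7],[49,5],[50,0]]
[[7,2],[8,7],[16,0],[19,6],[31,18],[41,7],[42,20],[45,10],[48,7],[49,5],[50,0]]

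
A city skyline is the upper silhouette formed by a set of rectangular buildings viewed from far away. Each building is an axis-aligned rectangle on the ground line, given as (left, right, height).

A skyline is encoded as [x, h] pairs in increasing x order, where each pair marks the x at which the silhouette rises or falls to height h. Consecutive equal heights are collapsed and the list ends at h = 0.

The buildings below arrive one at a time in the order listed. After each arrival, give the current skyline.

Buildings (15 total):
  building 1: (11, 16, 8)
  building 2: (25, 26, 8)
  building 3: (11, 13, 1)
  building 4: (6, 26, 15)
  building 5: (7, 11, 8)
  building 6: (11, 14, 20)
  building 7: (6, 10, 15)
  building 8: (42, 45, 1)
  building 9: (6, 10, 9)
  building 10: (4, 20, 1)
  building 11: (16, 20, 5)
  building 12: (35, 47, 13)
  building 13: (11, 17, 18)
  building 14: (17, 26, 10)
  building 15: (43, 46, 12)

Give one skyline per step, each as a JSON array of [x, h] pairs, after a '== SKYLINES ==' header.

== SKYLINES ==
[[11,8],[16,0]]
[[11,8],[16,0],[25,8],[26,0]]
[[11,8],[16,0],[25,8],[26,0]]
[[6,15],[26,0]]
[[6,15],[26,0]]
[[6,15],[11,20],[14,15],[26,0]]
[[6,15],[11,20],[14,15],[26,0]]
[[6,15],[11,20],[14,15],[26,0],[42,1],[45,0]]
[[6,15],[11,20],[14,15],[26,0],[42,1],[45,0]]
[[4,1],[6,15],[11,20],[14,15],[26,0],[42,1],[45,0]]
[[4,1],[6,15],[11,20],[14,15],[26,0],[42,1],[45,0]]
[[4,1],[6,15],[11,20],[14,15],[26,0],[35,13],[47,0]]
[[4,1],[6,15],[11,20],[14,18],[17,15],[26,0],[35,13],[47,0]]
[[4,1],[6,15],[11,20],[14,18],[17,15],[26,0],[35,13],[47,0]]
[[4,1],[6,15],[11,20],[14,18],[17,15],[26,0],[35,13],[47,0]]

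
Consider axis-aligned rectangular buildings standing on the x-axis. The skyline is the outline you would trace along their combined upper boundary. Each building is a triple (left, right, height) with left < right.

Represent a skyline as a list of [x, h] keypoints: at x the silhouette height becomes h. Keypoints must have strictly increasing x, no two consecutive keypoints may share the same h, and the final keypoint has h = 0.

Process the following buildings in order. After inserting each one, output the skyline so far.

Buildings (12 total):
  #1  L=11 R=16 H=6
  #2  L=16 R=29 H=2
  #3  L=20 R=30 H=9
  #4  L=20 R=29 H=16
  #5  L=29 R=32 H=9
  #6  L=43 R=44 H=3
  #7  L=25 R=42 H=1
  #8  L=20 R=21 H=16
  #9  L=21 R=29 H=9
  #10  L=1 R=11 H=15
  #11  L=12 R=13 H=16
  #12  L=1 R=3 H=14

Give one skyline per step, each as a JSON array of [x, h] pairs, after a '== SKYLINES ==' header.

== SKYLINES ==
[[11,6],[16,0]]
[[11,6],[16,2],[29,0]]
[[11,6],[16,2],[20,9],[30,0]]
[[11,6],[16,2],[20,16],[29,9],[30,0]]
[[11,6],[16,2],[20,16],[29,9],[32,0]]
[[11,6],[16,2],[20,16],[29,9],[32,0],[43,3],[44,0]]
[[11,6],[16,2],[20,16],[29,9],[32,1],[42,0],[43,3],[44,0]]
[[11,6],[16,2],[20,16],[29,9],[32,1],[42,0],[43,3],[44,0]]
[[11,6],[16,2],[20,16],[29,9],[32,1],[42,0],[43,3],[44,0]]
[[1,15],[11,6],[16,2],[20,16],[29,9],[32,1],[42,0],[43,3],[44,0]]
[[1,15],[11,6],[12,16],[13,6],[16,2],[20,16],[29,9],[32,1],[42,0],[43,3],[44,0]]
[[1,15],[11,6],[12,16],[13,6],[16,2],[20,16],[29,9],[32,1],[42,0],[43,3],[44,0]]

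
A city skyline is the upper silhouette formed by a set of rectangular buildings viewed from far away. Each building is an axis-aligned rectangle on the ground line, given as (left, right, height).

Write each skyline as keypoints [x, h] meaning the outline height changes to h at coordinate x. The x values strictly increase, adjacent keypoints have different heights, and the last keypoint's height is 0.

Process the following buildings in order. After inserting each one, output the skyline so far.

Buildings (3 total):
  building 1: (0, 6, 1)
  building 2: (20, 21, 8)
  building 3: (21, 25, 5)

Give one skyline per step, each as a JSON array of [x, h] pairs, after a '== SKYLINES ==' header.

== SKYLINES ==
[[0,1],[6,0]]
[[0,1],[6,0],[20,8],[21,0]]
[[0,1],[6,0],[20,8],[21,5],[25,0]]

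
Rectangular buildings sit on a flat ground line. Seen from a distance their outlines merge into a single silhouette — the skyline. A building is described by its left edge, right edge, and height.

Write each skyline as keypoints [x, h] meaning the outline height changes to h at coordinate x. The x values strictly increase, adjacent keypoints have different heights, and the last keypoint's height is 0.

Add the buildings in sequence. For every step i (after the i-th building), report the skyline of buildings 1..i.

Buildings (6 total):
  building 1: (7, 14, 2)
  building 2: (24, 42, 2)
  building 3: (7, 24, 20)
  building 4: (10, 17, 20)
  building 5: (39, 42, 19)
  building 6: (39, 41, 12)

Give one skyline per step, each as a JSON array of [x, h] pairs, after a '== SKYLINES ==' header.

== SKYLINES ==
[[7,2],[14,0]]
[[7,2],[14,0],[24,2],[42,0]]
[[7,20],[24,2],[42,0]]
[[7,20],[24,2],[42,0]]
[[7,20],[24,2],[39,19],[42,0]]
[[7,20],[24,2],[39,19],[42,0]]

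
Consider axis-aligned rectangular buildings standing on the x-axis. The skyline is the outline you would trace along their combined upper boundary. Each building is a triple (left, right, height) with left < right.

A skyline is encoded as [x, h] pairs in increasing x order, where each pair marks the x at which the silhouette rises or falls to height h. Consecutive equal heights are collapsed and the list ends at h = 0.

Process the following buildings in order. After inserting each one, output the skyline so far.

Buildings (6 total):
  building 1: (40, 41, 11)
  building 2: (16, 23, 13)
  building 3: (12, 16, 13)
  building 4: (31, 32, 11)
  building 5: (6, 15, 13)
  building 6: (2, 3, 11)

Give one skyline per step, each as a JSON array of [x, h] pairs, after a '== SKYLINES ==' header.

== SKYLINES ==
[[40,11],[41,0]]
[[16,13],[23,0],[40,11],[41,0]]
[[12,13],[23,0],[40,11],[41,0]]
[[12,13],[23,0],[31,11],[32,0],[40,11],[41,0]]
[[6,13],[23,0],[31,11],[32,0],[40,11],[41,0]]
[[2,11],[3,0],[6,13],[23,0],[31,11],[32,0],[40,11],[41,0]]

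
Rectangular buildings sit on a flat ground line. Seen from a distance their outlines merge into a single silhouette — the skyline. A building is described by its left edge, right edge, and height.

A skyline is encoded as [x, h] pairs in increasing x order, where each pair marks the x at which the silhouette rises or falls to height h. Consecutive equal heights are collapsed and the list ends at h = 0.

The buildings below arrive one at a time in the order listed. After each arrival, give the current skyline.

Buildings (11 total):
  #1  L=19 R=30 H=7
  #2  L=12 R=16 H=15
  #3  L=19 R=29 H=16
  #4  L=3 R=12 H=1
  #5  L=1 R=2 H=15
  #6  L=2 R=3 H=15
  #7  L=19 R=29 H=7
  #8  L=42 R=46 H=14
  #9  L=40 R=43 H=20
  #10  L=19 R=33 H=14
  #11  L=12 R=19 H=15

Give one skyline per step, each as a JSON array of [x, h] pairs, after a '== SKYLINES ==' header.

== SKYLINES ==
[[19,7],[30,0]]
[[12,15],[16,0],[19,7],[30,0]]
[[12,15],[16,0],[19,16],[29,7],[30,0]]
[[3,1],[12,15],[16,0],[19,16],[29,7],[30,0]]
[[1,15],[2,0],[3,1],[12,15],[16,0],[19,16],[29,7],[30,0]]
[[1,15],[3,1],[12,15],[16,0],[19,16],[29,7],[30,0]]
[[1,15],[3,1],[12,15],[16,0],[19,16],[29,7],[30,0]]
[[1,15],[3,1],[12,15],[16,0],[19,16],[29,7],[30,0],[42,14],[46,0]]
[[1,15],[3,1],[12,15],[16,0],[19,16],[29,7],[30,0],[40,20],[43,14],[46,0]]
[[1,15],[3,1],[12,15],[16,0],[19,16],[29,14],[33,0],[40,20],[43,14],[46,0]]
[[1,15],[3,1],[12,15],[19,16],[29,14],[33,0],[40,20],[43,14],[46,0]]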